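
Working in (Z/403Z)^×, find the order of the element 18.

60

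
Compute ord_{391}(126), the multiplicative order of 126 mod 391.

176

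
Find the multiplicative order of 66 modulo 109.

9

The order of 66 must divide φ(109) = 109 − 1 = 108 = 2^2 · 3^3.
Divisors of 108: 1, 2, 3, 4, 6, 9, 12, 18, 27, 36, 54, 108.
Evaluate successive powers at the divisors of 108:
66^1 ≡ 66
66^2 ≡ 105
66^3 ≡ 63
66^4 ≡ 16
66^6 ≡ 45
66^9 ≡ 1
So ord_109(66) = 9.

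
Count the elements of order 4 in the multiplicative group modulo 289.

φ(289) = φ(17^2) = 17·(17−1) = 272 = 2^4 · 17.
Since (Z/289Z)^× is cyclic of order 272, the number of elements of order d is φ(d) when d | 272 and 0 otherwise.
4 = 2^2 divides 272, and φ(4) = 2.

2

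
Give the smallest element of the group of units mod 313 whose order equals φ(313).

10

φ(313) = 313 − 1 = 312 = 2^3 · 3 · 13.
Test candidates g = 2, 3, … against the prime factors q ∈ {2, 3, 13} of φ(313): g is a generator iff g^(312/q) ≢ 1 for every such q.
g = 2: 2^156 ≡ 1 — hits 1, so not a primitive root.
g = 3: 3^156 ≡ 1 — hits 1, so not a primitive root.
g = 4: 4^156 ≡ 1 — hits 1, so not a primitive root.
g = 5: 5^156 ≡ 312; 5^104 ≡ 1 — hits 1, so not a primitive root.
g = 6: 6^156 ≡ 1 — hits 1, so not a primitive root.
g = 7: 7^156 ≡ 312; 7^104 ≡ 1 — hits 1, so not a primitive root.
g = 8: 8^156 ≡ 1 — hits 1, so not a primitive root.
g = 9: 9^156 ≡ 1 — hits 1, so not a primitive root.
g = 10: 10^156 ≡ 312; 10^104 ≡ 214; 10^24 ≡ 103 — none is 1, so 10 is a primitive root.
So 10 is the smallest generator of (Z/313Z)^×.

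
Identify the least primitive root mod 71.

φ(71) = 71 − 1 = 70 = 2 · 5 · 7.
g is a primitive root iff g^(70/q) ≢ 1 (mod 71) for each prime q ∈ {2, 5, 7}.
g = 2: 2^35 ≡ 1 — hits 1, so not a primitive root.
g = 3: 3^35 ≡ 1 — hits 1, so not a primitive root.
g = 4: 4^35 ≡ 1 — hits 1, so not a primitive root.
g = 5: 5^35 ≡ 1 — hits 1, so not a primitive root.
g = 6: 6^35 ≡ 1 — hits 1, so not a primitive root.
g = 7: 7^35 ≡ 70; 7^14 ≡ 54; 7^10 ≡ 45 — none is 1, so 7 is a primitive root.
So 7 is the smallest generator of (Z/71Z)^×.

7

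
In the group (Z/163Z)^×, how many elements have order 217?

φ(163) = 163 − 1 = 162 = 2 · 3^4.
In a cyclic group of order 162, there are φ(d) elements of order d for each divisor d of 162, and zero for non-divisors.
Here 162 is not a multiple of 217, so there are no elements of order 217.

0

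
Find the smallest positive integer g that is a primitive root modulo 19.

2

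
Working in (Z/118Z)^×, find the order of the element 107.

ord(107) | φ(118) = φ(2)·φ(59) = 1·58 = 58 = 2 · 29.
Divisors of 58: 1, 2, 29, 58.
Check 107^d mod 118 for each divisor in increasing order:
107^1 ≡ 107
107^2 ≡ 3
107^29 ≡ 1
The smallest such exponent is 29, so the order of 107 is 29.

29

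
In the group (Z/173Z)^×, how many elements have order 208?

φ(173) = 173 − 1 = 172 = 2^2 · 43.
Since (Z/173Z)^× is cyclic of order 172, the number of elements of order d is φ(d) when d | 172 and 0 otherwise.
Since 208 ∤ 172, the count is 0.

0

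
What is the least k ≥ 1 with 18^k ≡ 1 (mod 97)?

The order of 18 must divide φ(97) = 97 − 1 = 96 = 2^5 · 3.
Divisors of 96: 1, 2, 3, 4, 6, 8, 12, 16, 24, 32, 48, 96.
Evaluate successive powers at the divisors of 96:
18^1 ≡ 18
18^2 ≡ 33
18^3 ≡ 12
18^4 ≡ 22
18^6 ≡ 47
18^8 ≡ 96
18^12 ≡ 75
18^16 ≡ 1
Therefore the multiplicative order of 18 modulo 97 is 16.

16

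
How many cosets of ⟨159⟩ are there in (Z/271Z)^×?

1

ord(159) | φ(271) = 271 − 1 = 270 = 2 · 3^3 · 5.
Divisors of 270: 1, 2, 3, 5, 6, 9, 10, 15, 18, 27, 30, 45, 54, 90, 135, 270.
Evaluate successive powers at the divisors of 270:
159^1 ≡ 159
159^2 ≡ 78
159^3 ≡ 207
159^5 ≡ 157
159^6 ≡ 31
159^9 ≡ 184
159^10 ≡ 259
159^15 ≡ 13
159^18 ≡ 252
159^27 ≡ 27
159^30 ≡ 169
159^45 ≡ 29
159^54 ≡ 187
159^90 ≡ 28
159^135 ≡ 270
159^270 ≡ 1
So ord_271(159) = 270, hence |⟨159⟩| = 270.
[(Z/271Z)^× : ⟨159⟩] = 270/270 = 1.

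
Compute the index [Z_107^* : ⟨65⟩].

Since 65 ∈ (Z/107Z)^×, its order divides φ(107) = 107 − 1 = 106 = 2 · 53.
Divisors of 106: 1, 2, 53, 106.
Compute 65^d (mod 107) for the divisors d until we hit 1:
65^1 ≡ 65 (mod 107)
65^2 ≡ 52 (mod 107)
65^53 ≡ 106 (mod 107)
65^106 ≡ 1 (mod 107) ✓
Thus |⟨65⟩| = ord(65) = 106.
Index = |(Z/107Z)^×| / |⟨65⟩| = 106 / 106 = 1.

1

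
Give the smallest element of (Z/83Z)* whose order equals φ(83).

φ(83) = 83 − 1 = 82 = 2 · 41.
Test candidates g = 2, 3, … against the prime factors q ∈ {2, 41} of φ(83): g is a generator iff g^(82/q) ≢ 1 for every such q.
g = 2: 2^41 ≡ 82; 2^2 ≡ 4 — none is 1, so 2 is a primitive root.
The smallest primitive root modulo 83 is 2.

2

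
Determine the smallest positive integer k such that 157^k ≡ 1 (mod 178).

44

By Lagrange's theorem, ord_178(157) divides φ(178) = φ(2)·φ(89) = 1·88 = 88 = 2^3 · 11.
Divisors of 88: 1, 2, 4, 8, 11, 22, 44, 88.
Compute 157^d (mod 178) for the divisors d until we hit 1:
157^1 ≡ 157 (mod 178)
157^2 ≡ 85 (mod 178)
157^4 ≡ 105 (mod 178)
157^8 ≡ 167 (mod 178)
157^11 ≡ 55 (mod 178)
157^22 ≡ 177 (mod 178)
157^44 ≡ 1 (mod 178) ✓
The smallest such exponent is 44, so the order of 157 is 44.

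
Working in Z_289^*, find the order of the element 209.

ord(209) | φ(289) = φ(17^2) = 17·(17−1) = 272 = 2^4 · 17.
Divisors of 272: 1, 2, 4, 8, 16, 17, 34, 68, 136, 272.
Check 209^d mod 289 for each divisor in increasing order:
209^1 ≡ 209 (mod 289)
209^2 ≡ 42 (mod 289)
209^4 ≡ 30 (mod 289)
209^8 ≡ 33 (mod 289)
209^16 ≡ 222 (mod 289)
209^17 ≡ 158 (mod 289)
209^34 ≡ 110 (mod 289)
209^68 ≡ 251 (mod 289)
209^136 ≡ 288 (mod 289)
209^272 ≡ 1 (mod 289) ✓
The smallest such exponent is 272, so the order of 209 is 272.

272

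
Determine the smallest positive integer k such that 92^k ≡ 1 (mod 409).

68

ord(92) | φ(409) = 409 − 1 = 408 = 2^3 · 3 · 17.
Divisors of 408: 1, 2, 3, 4, 6, 8, 12, 17, 24, 34, 51, 68, 102, 136, 204, 408.
Check 92^d mod 409 for each divisor in increasing order:
92^1 ≡ 92
92^2 ≡ 284
92^3 ≡ 361
92^4 ≡ 83
92^6 ≡ 259
92^8 ≡ 345
92^12 ≡ 5
92^17 ≡ 143
92^24 ≡ 25
92^34 ≡ 408
92^51 ≡ 266
92^68 ≡ 1
Hence ord(92) = 68.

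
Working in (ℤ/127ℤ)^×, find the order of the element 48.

126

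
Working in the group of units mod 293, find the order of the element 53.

73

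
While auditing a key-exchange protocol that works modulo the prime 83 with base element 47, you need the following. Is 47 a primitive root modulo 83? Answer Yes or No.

Yes

φ(83) = 83 − 1 = 82 = 2 · 41.
47 is a primitive root mod 83 iff 47^(φ(83)/q) ≢ 1 for every prime q | φ(83), i.e. q ∈ {2, 41}.
47^41 ≡ 82 (mod 83)  [q = 2: ≢ 1 ✓]
47^2 ≡ 51 (mod 83)  [q = 41: ≢ 1 ✓]
Every test exponent gives a nontrivial residue, hence 47 generates the full group.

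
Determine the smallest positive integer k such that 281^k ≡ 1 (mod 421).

105

By Lagrange's theorem, ord_421(281) divides φ(421) = 421 − 1 = 420 = 2^2 · 3 · 5 · 7.
Divisors of 420: 1, 2, 3, 4, 5, 6, 7, 10, 12, 14, 15, 20, 21, 28, 30, 35, 42, 60, 70, 84, 105, 140, 210, 420.
Test each divisor d:
281^1 ≡ 281
281^2 ≡ 234
281^3 ≡ 78
281^4 ≡ 26
281^5 ≡ 149
281^6 ≡ 190
281^7 ≡ 344
281^10 ≡ 309
281^12 ≡ 315
281^14 ≡ 35
281^15 ≡ 152
281^20 ≡ 335
281^21 ≡ 252
281^28 ≡ 383
281^30 ≡ 370
281^35 ≡ 400
281^42 ≡ 354
281^60 ≡ 75
281^70 ≡ 20
281^84 ≡ 279
281^105 ≡ 1
Hence ord(281) = 105.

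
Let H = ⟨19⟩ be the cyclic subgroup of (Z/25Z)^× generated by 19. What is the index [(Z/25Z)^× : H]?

ord(19) | φ(25) = φ(5^2) = 5·(5−1) = 20 = 2^2 · 5.
Divisors of 20: 1, 2, 4, 5, 10, 20.
Test each divisor d:
19^1 ≡ 19
19^2 ≡ 11
19^4 ≡ 21
19^5 ≡ 24
19^10 ≡ 1
Thus |⟨19⟩| = ord(19) = 10.
[(Z/25Z)^× : ⟨19⟩] = 20/10 = 2.

2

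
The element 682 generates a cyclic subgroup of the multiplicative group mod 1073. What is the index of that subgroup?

4

Since 682 ∈ (Z/1073Z)^×, its order divides φ(1073) = φ(29·37) = (29−1)·(37−1) = 28·36 = 1008 = 2^4 · 3^2 · 7.
Divisors of 1008: 1, 2, 3, 4, 6, 7, 8, 9, 12, 14, 16, 18, 21, 24, 28, 36, 42, 48, 56, 63, 72, 84, 112, 126, 144, 168, 252, 336, 504, 1008.
Test each divisor d:
682^1 ≡ 682 (mod 1073)
682^2 ≡ 515 (mod 1073)
682^3 ≡ 359 (mod 1073)
682^4 ≡ 194 (mod 1073)
682^6 ≡ 121 (mod 1073)
682^7 ≡ 974 (mod 1073)
682^8 ≡ 81 (mod 1073)
682^9 ≡ 519 (mod 1073)
682^12 ≡ 692 (mod 1073)
682^14 ≡ 144 (mod 1073)
682^16 ≡ 123 (mod 1073)
682^18 ≡ 38 (mod 1073)
682^21 ≡ 766 (mod 1073)
682^24 ≡ 306 (mod 1073)
682^28 ≡ 349 (mod 1073)
682^36 ≡ 371 (mod 1073)
682^42 ≡ 898 (mod 1073)
682^48 ≡ 285 (mod 1073)
682^56 ≡ 552 (mod 1073)
682^63 ≡ 75 (mod 1073)
682^72 ≡ 297 (mod 1073)
682^84 ≡ 581 (mod 1073)
682^112 ≡ 1045 (mod 1073)
682^126 ≡ 260 (mod 1073)
682^144 ≡ 223 (mod 1073)
682^168 ≡ 639 (mod 1073)
682^252 ≡ 1 (mod 1073) ✓
Thus |⟨682⟩| = ord(682) = 252.
The index is φ(1073) / ord(682) = 1008 / 252 = 4.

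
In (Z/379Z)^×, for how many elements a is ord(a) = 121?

0

φ(379) = 379 − 1 = 378 = 2 · 3^3 · 7.
Since (Z/379Z)^× is cyclic of order 378, the number of elements of order d is φ(d) when d | 378 and 0 otherwise.
Here 378 is not a multiple of 121, so there are no elements of order 121.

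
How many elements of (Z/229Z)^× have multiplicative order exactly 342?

φ(229) = 229 − 1 = 228 = 2^2 · 3 · 19.
In a cyclic group of order 228, there are φ(d) elements of order d for each divisor d of 228, and zero for non-divisors.
Since 342 ∤ 228, the count is 0.

0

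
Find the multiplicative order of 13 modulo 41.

40

ord(13) | φ(41) = 41 − 1 = 40 = 2^3 · 5.
Divisors of 40: 1, 2, 4, 5, 8, 10, 20, 40.
Test each divisor d:
13^1 ≡ 13
13^2 ≡ 5
13^4 ≡ 25
13^5 ≡ 38
13^8 ≡ 10
13^10 ≡ 9
13^20 ≡ 40
13^40 ≡ 1
Hence ord(13) = 40.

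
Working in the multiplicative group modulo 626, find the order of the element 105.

Since 105 ∈ (Z/626Z)^×, its order divides φ(626) = φ(2)·φ(313) = 1·312 = 312 = 2^3 · 3 · 13.
Divisors of 312: 1, 2, 3, 4, 6, 8, 12, 13, 24, 26, 39, 52, 78, 104, 156, 312.
Test each divisor d:
105^1 ≡ 105
105^2 ≡ 383
105^3 ≡ 151
105^4 ≡ 205
105^6 ≡ 265
105^8 ≡ 83
105^12 ≡ 113
105^13 ≡ 597
105^24 ≡ 249
105^26 ≡ 215
105^39 ≡ 25
105^52 ≡ 527
105^78 ≡ 625
105^104 ≡ 411
105^156 ≡ 1
Hence ord(105) = 156.

156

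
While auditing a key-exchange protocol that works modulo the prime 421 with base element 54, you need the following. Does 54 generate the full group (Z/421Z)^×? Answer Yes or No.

Yes

φ(421) = 421 − 1 = 420 = 2^2 · 3 · 5 · 7.
Test 54^(420/q) mod 421 for each prime factor q of 420:
54^210 ≡ 420 (mod 421)  [q = 2: ≢ 1 ✓]
54^140 ≡ 400 (mod 421)  [q = 3: ≢ 1 ✓]
54^84 ≡ 354 (mod 421)  [q = 5: ≢ 1 ✓]
54^60 ≡ 75 (mod 421)  [q = 7: ≢ 1 ✓]
None equal 1, so ord_421(54) = 420: 54 is a primitive root.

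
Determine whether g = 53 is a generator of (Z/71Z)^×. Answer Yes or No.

φ(71) = 71 − 1 = 70 = 2 · 5 · 7.
An element g generates (Z/71Z)^× iff g^(70/q) ≢ 1 (mod 71) for each prime q ∈ {2, 5, 7}.
53^35 ≡ 70 (mod 71)  [q = 2: ≢ 1 ✓]
53^14 ≡ 57 (mod 71)  [q = 5: ≢ 1 ✓]
53^10 ≡ 37 (mod 71)  [q = 7: ≢ 1 ✓]
All checks pass, so 53 has order 70 and is a primitive root modulo 71.

Yes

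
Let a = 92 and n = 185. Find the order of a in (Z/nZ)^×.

36

By Lagrange's theorem, ord_185(92) divides φ(185) = φ(5·37) = (5−1)·(37−1) = 4·36 = 144 = 2^4 · 3^2.
Divisors of 144: 1, 2, 3, 4, 6, 8, 9, 12, 16, 18, 24, 36, 48, 72, 144.
Evaluate successive powers at the divisors of 144:
92^1 ≡ 92 (mod 185)
92^2 ≡ 139 (mod 185)
92^3 ≡ 23 (mod 185)
92^4 ≡ 81 (mod 185)
92^6 ≡ 159 (mod 185)
92^8 ≡ 86 (mod 185)
92^9 ≡ 142 (mod 185)
92^12 ≡ 121 (mod 185)
92^16 ≡ 181 (mod 185)
92^18 ≡ 184 (mod 185)
92^24 ≡ 26 (mod 185)
92^36 ≡ 1 (mod 185) ✓
Hence ord(92) = 36.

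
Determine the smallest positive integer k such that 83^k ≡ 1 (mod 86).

By Lagrange's theorem, ord_86(83) divides φ(86) = φ(2)·φ(43) = 1·42 = 42 = 2 · 3 · 7.
Divisors of 42: 1, 2, 3, 6, 7, 14, 21, 42.
Test each divisor d:
83^1 ≡ 83 (mod 86)
83^2 ≡ 9 (mod 86)
83^3 ≡ 59 (mod 86)
83^6 ≡ 41 (mod 86)
83^7 ≡ 49 (mod 86)
83^14 ≡ 79 (mod 86)
83^21 ≡ 1 (mod 86) ✓
Hence ord(83) = 21.

21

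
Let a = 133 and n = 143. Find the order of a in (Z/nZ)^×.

3

Since 133 ∈ (Z/143Z)^×, its order divides φ(143) = φ(11·13) = (11−1)·(13−1) = 10·12 = 120 = 2^3 · 3 · 5.
Divisors of 120: 1, 2, 3, 4, 5, 6, 8, 10, 12, 15, 20, 24, 30, 40, 60, 120.
Test each divisor d:
133^1 ≡ 133 (mod 143)
133^2 ≡ 100 (mod 143)
133^3 ≡ 1 (mod 143) ✓
Therefore the multiplicative order of 133 modulo 143 is 3.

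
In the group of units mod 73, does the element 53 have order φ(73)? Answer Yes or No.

Yes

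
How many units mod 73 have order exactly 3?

φ(73) = 73 − 1 = 72 = 2^3 · 3^2.
(Z/73Z)^× is cyclic (|G| = 72); a cyclic group of order m has exactly φ(d) elements of each order d | m, and none otherwise.
3 | 72, and φ(3) = 3 − 1 = 2.

2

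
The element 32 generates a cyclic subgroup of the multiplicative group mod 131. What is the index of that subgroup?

By Lagrange's theorem, ord_131(32) divides φ(131) = 131 − 1 = 130 = 2 · 5 · 13.
Divisors of 130: 1, 2, 5, 10, 13, 26, 65, 130.
Check 32^d mod 131 for each divisor in increasing order:
32^1 ≡ 32 (mod 131)
32^2 ≡ 107 (mod 131)
32^5 ≡ 92 (mod 131)
32^10 ≡ 80 (mod 131)
32^13 ≡ 130 (mod 131)
32^26 ≡ 1 (mod 131) ✓
Thus |⟨32⟩| = ord(32) = 26.
Index = |(Z/131Z)^×| / |⟨32⟩| = 130 / 26 = 5.

5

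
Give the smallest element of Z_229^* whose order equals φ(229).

φ(229) = 229 − 1 = 228 = 2^2 · 3 · 19.
Test candidates g = 2, 3, … against the prime factors q ∈ {2, 3, 19} of φ(229): g is a generator iff g^(228/q) ≢ 1 for every such q.
g = 2: 2^114 ≡ 228; 2^76 ≡ 1 — hits 1, so not a primitive root.
g = 3: 3^114 ≡ 1 — hits 1, so not a primitive root.
g = 4: 4^114 ≡ 1 — hits 1, so not a primitive root.
g = 5: 5^114 ≡ 1 — hits 1, so not a primitive root.
g = 6: 6^114 ≡ 228; 6^76 ≡ 134; 6^12 ≡ 165 — none is 1, so 6 is a primitive root.
Hence the least primitive root of 229 is 6.

6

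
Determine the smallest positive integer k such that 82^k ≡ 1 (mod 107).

The order of 82 must divide φ(107) = 107 − 1 = 106 = 2 · 53.
Divisors of 106: 1, 2, 53, 106.
Check 82^d mod 107 for each divisor in increasing order:
82^1 ≡ 82 (mod 107)
82^2 ≡ 90 (mod 107)
82^53 ≡ 106 (mod 107)
82^106 ≡ 1 (mod 107) ✓
Therefore the multiplicative order of 82 modulo 107 is 106.

106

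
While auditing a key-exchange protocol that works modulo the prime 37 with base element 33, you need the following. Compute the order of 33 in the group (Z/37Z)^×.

ord(33) | φ(37) = 37 − 1 = 36 = 2^2 · 3^2.
Divisors of 36: 1, 2, 3, 4, 6, 9, 12, 18, 36.
Compute 33^d (mod 37) for the divisors d until we hit 1:
33^1 ≡ 33 (mod 37)
33^2 ≡ 16 (mod 37)
33^3 ≡ 10 (mod 37)
33^4 ≡ 34 (mod 37)
33^6 ≡ 26 (mod 37)
33^9 ≡ 1 (mod 37) ✓
Therefore the multiplicative order of 33 modulo 37 is 9.

9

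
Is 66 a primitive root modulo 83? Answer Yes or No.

Yes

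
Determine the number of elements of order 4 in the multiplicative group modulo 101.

2

φ(101) = 101 − 1 = 100 = 2^2 · 5^2.
(Z/101Z)^× is cyclic (|G| = 100); a cyclic group of order m has exactly φ(d) elements of each order d | m, and none otherwise.
4 = 2^2 divides 100, and φ(4) = 2.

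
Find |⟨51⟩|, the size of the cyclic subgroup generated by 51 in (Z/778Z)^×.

ord(51) | φ(778) = φ(2)·φ(389) = 1·388 = 388 = 2^2 · 97.
Divisors of 388: 1, 2, 4, 97, 194, 388.
Evaluate successive powers at the divisors of 388:
51^1 ≡ 51
51^2 ≡ 267
51^4 ≡ 491
51^97 ≡ 663
51^194 ≡ 777
51^388 ≡ 1
So ord_778(51) = 388.

388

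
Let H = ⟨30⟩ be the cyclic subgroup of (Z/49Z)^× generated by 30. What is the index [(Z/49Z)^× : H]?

ord(30) | φ(49) = φ(7^2) = 7·(7−1) = 42 = 2 · 3 · 7.
Divisors of 42: 1, 2, 3, 6, 7, 14, 21, 42.
Test each divisor d:
30^1 ≡ 30 (mod 49)
30^2 ≡ 18 (mod 49)
30^3 ≡ 1 (mod 49) ✓
So ord_49(30) = 3, hence |⟨30⟩| = 3.
The index is φ(49) / ord(30) = 42 / 3 = 14.

14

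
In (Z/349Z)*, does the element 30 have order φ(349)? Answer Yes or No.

Yes

φ(349) = 349 − 1 = 348 = 2^2 · 3 · 29.
It suffices to check that the order of 30 is not a proper divisor of 348: compute 30^(348/q) for q ∈ {2, 3, 29}.
30^174 ≡ 348 (mod 349)  [q = 2: ≢ 1 ✓]
30^116 ≡ 122 (mod 349)  [q = 3: ≢ 1 ✓]
30^12 ≡ 41 (mod 349)  [q = 29: ≢ 1 ✓]
Every test exponent gives a nontrivial residue, hence 30 generates the full group.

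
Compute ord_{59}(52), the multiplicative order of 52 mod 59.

58

By Lagrange's theorem, ord_59(52) divides φ(59) = 59 − 1 = 58 = 2 · 29.
Divisors of 58: 1, 2, 29, 58.
Compute 52^d (mod 59) for the divisors d until we hit 1:
52^1 ≡ 52 (mod 59)
52^2 ≡ 49 (mod 59)
52^29 ≡ 58 (mod 59)
52^58 ≡ 1 (mod 59) ✓
So ord_59(52) = 58.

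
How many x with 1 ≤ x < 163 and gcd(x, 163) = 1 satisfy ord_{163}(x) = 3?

φ(163) = 163 − 1 = 162 = 2 · 3^4.
(Z/163Z)^× is cyclic (|G| = 162); a cyclic group of order m has exactly φ(d) elements of each order d | m, and none otherwise.
3 | 162, and φ(3) = 3 − 1 = 2.

2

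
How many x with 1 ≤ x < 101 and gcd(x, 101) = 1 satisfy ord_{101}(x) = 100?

40

φ(101) = 101 − 1 = 100 = 2^2 · 5^2.
In a cyclic group of order 100, there are φ(d) elements of order d for each divisor d of 100, and zero for non-divisors.
100 = 2^2 · 5^2 divides 100, and φ(100) = 40.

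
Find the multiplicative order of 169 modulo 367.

183

By Lagrange's theorem, ord_367(169) divides φ(367) = 367 − 1 = 366 = 2 · 3 · 61.
Divisors of 366: 1, 2, 3, 6, 61, 122, 183, 366.
Check 169^d mod 367 for each divisor in increasing order:
169^1 ≡ 169 (mod 367)
169^2 ≡ 302 (mod 367)
169^3 ≡ 25 (mod 367)
169^6 ≡ 258 (mod 367)
169^61 ≡ 283 (mod 367)
169^122 ≡ 83 (mod 367)
169^183 ≡ 1 (mod 367) ✓
Therefore the multiplicative order of 169 modulo 367 is 183.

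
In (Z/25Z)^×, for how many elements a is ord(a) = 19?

φ(25) = φ(5^2) = 5·(5−1) = 20 = 2^2 · 5.
In a cyclic group of order 20, there are φ(d) elements of order d for each divisor d of 20, and zero for non-divisors.
19 does not divide 20, so no element of (Z/25Z)^× has order 19.

0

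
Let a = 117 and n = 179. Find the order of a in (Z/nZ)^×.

89

By Lagrange's theorem, ord_179(117) divides φ(179) = 179 − 1 = 178 = 2 · 89.
Divisors of 178: 1, 2, 89, 178.
Evaluate successive powers at the divisors of 178:
117^1 ≡ 117 (mod 179)
117^2 ≡ 85 (mod 179)
117^89 ≡ 1 (mod 179) ✓
Hence ord(117) = 89.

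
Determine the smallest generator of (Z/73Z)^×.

5

φ(73) = 73 − 1 = 72 = 2^3 · 3^2.
Test candidates g = 2, 3, … against the prime factors q ∈ {2, 3} of φ(73): g is a generator iff g^(72/q) ≢ 1 for every such q.
g = 2: 2^36 ≡ 1 — hits 1, so not a primitive root.
g = 3: 3^36 ≡ 1 — hits 1, so not a primitive root.
g = 4: 4^36 ≡ 1 — hits 1, so not a primitive root.
g = 5: 5^36 ≡ 72; 5^24 ≡ 8 — none is 1, so 5 is a primitive root.
Hence the least primitive root of 73 is 5.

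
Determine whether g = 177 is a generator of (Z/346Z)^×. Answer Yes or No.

No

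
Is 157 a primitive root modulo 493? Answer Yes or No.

No

493 = 17 · 29 is a product of two distinct odd primes, so (Z/493Z)^× ≅ (Z/17Z)^× × (Z/29Z)^× is not cyclic.
No primitive root modulo 493 exists; in particular 157 is not one.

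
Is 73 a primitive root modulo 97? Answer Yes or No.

φ(97) = 97 − 1 = 96 = 2^5 · 3.
An element g generates (Z/97Z)^× iff g^(96/q) ≢ 1 (mod 97) for each prime q ∈ {2, 3}.
73^48 ≡ 1 (mod 97)  [q = 2: ≡ 1 ✗]
73^32 ≡ 35 (mod 97)  [q = 3: ≢ 1 ✓]
Since 73^48 ≡ 1, the order of 73 divides 48 < 96, so 73 is not a primitive root.

No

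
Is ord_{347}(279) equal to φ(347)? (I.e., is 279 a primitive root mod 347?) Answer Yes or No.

No

φ(347) = 347 − 1 = 346 = 2 · 173.
279 is a primitive root mod 347 iff 279^(φ(347)/q) ≢ 1 for every prime q | φ(347), i.e. q ∈ {2, 173}.
279^173 ≡ 1 (mod 347)  [q = 2: ≡ 1 ✗]
279^2 ≡ 113 (mod 347)  [q = 173: ≢ 1 ✓]
279^173 ≡ 1 shows ord(279) | 173, strictly less than φ(347); not a primitive root.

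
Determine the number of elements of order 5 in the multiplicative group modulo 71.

φ(71) = 71 − 1 = 70 = 2 · 5 · 7.
Since (Z/71Z)^× is cyclic of order 70, the number of elements of order d is φ(d) when d | 70 and 0 otherwise.
5 | 70, and φ(5) = 5 − 1 = 4.

4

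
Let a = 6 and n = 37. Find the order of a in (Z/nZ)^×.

4

Since 6 ∈ (Z/37Z)^×, its order divides φ(37) = 37 − 1 = 36 = 2^2 · 3^2.
Divisors of 36: 1, 2, 3, 4, 6, 9, 12, 18, 36.
Evaluate successive powers at the divisors of 36:
6^1 ≡ 6 (mod 37)
6^2 ≡ 36 (mod 37)
6^3 ≡ 31 (mod 37)
6^4 ≡ 1 (mod 37) ✓
Hence ord(6) = 4.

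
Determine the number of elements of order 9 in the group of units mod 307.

6

φ(307) = 307 − 1 = 306 = 2 · 3^2 · 17.
Since (Z/307Z)^× is cyclic of order 306, the number of elements of order d is φ(d) when d | 306 and 0 otherwise.
9 = 3^2 divides 306, and φ(9) = 6.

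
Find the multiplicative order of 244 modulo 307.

The order of 244 must divide φ(307) = 307 − 1 = 306 = 2 · 3^2 · 17.
Divisors of 306: 1, 2, 3, 6, 9, 17, 18, 34, 51, 102, 153, 306.
Check 244^d mod 307 for each divisor in increasing order:
244^1 ≡ 244 (mod 307)
244^2 ≡ 285 (mod 307)
244^3 ≡ 158 (mod 307)
244^6 ≡ 97 (mod 307)
244^9 ≡ 283 (mod 307)
244^17 ≡ 254 (mod 307)
244^18 ≡ 269 (mod 307)
244^34 ≡ 46 (mod 307)
244^51 ≡ 18 (mod 307)
244^102 ≡ 17 (mod 307)
244^153 ≡ 306 (mod 307)
244^306 ≡ 1 (mod 307) ✓
The smallest such exponent is 306, so the order of 244 is 306.

306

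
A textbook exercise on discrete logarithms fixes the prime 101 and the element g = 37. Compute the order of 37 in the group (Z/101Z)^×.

25

The order of 37 must divide φ(101) = 101 − 1 = 100 = 2^2 · 5^2.
Divisors of 100: 1, 2, 4, 5, 10, 20, 25, 50, 100.
Compute 37^d (mod 101) for the divisors d until we hit 1:
37^1 ≡ 37 (mod 101)
37^2 ≡ 56 (mod 101)
37^4 ≡ 5 (mod 101)
37^5 ≡ 84 (mod 101)
37^10 ≡ 87 (mod 101)
37^20 ≡ 95 (mod 101)
37^25 ≡ 1 (mod 101) ✓
Hence ord(37) = 25.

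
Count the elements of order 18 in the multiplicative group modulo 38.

6

φ(38) = φ(2)·φ(19) = 1·18 = 18 = 2 · 3^2.
In a cyclic group of order 18, there are φ(d) elements of order d for each divisor d of 18, and zero for non-divisors.
18 = 2 · 3^2 divides 18, and φ(18) = 6.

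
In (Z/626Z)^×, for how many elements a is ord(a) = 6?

φ(626) = φ(2)·φ(313) = 1·312 = 312 = 2^3 · 3 · 13.
In a cyclic group of order 312, there are φ(d) elements of order d for each divisor d of 312, and zero for non-divisors.
6 = 2 · 3 divides 312, and φ(6) = 2.

2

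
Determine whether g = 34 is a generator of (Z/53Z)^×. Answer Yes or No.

Yes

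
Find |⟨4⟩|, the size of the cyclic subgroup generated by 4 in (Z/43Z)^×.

By Lagrange's theorem, ord_43(4) divides φ(43) = 43 − 1 = 42 = 2 · 3 · 7.
Divisors of 42: 1, 2, 3, 6, 7, 14, 21, 42.
Evaluate successive powers at the divisors of 42:
4^1 ≡ 4 (mod 43)
4^2 ≡ 16 (mod 43)
4^3 ≡ 21 (mod 43)
4^6 ≡ 11 (mod 43)
4^7 ≡ 1 (mod 43) ✓
The smallest such exponent is 7, so the order of 4 is 7.

7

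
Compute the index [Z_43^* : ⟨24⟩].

2

By Lagrange's theorem, ord_43(24) divides φ(43) = 43 − 1 = 42 = 2 · 3 · 7.
Divisors of 42: 1, 2, 3, 6, 7, 14, 21, 42.
Check 24^d mod 43 for each divisor in increasing order:
24^1 ≡ 24
24^2 ≡ 17
24^3 ≡ 21
24^6 ≡ 11
24^7 ≡ 6
24^14 ≡ 36
24^21 ≡ 1
Thus |⟨24⟩| = ord(24) = 21.
The index is φ(43) / ord(24) = 42 / 21 = 2.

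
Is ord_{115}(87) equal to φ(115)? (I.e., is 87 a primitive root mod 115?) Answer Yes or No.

No

115 = 5 · 23 is a product of two distinct odd primes, so (Z/115Z)^× ≅ (Z/5Z)^× × (Z/23Z)^× is not cyclic.
No primitive root modulo 115 exists; in particular 87 is not one.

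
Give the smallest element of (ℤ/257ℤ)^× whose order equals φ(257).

φ(257) = 257 − 1 = 256 = 2^8.
Test candidates g = 2, 3, … against the prime factors q ∈ {2} of φ(257): g is a generator iff g^(256/q) ≢ 1 for every such q.
g = 2: 2^128 ≡ 1 — hits 1, so not a primitive root.
g = 3: 3^128 ≡ 256 — none is 1, so 3 is a primitive root.
So 3 is the smallest generator of (Z/257Z)^×.

3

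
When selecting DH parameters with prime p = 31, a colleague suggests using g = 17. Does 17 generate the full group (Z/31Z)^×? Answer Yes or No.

Yes

φ(31) = 31 − 1 = 30 = 2 · 3 · 5.
17 is a primitive root mod 31 iff 17^(φ(31)/q) ≢ 1 for every prime q | φ(31), i.e. q ∈ {2, 3, 5}.
17^15 ≡ 30 (mod 31)  [q = 2: ≢ 1 ✓]
17^10 ≡ 25 (mod 31)  [q = 3: ≢ 1 ✓]
17^6 ≡ 8 (mod 31)  [q = 5: ≢ 1 ✓]
Every test exponent gives a nontrivial residue, hence 17 generates the full group.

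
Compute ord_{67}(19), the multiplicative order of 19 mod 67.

Since 19 ∈ (Z/67Z)^×, its order divides φ(67) = 67 − 1 = 66 = 2 · 3 · 11.
Divisors of 66: 1, 2, 3, 6, 11, 22, 33, 66.
Check 19^d mod 67 for each divisor in increasing order:
19^1 ≡ 19
19^2 ≡ 26
19^3 ≡ 25
19^6 ≡ 22
19^11 ≡ 29
19^22 ≡ 37
19^33 ≡ 1
Therefore the multiplicative order of 19 modulo 67 is 33.

33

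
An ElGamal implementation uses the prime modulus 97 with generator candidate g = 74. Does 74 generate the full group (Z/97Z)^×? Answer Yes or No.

φ(97) = 97 − 1 = 96 = 2^5 · 3.
74 is a primitive root mod 97 iff 74^(φ(97)/q) ≢ 1 for every prime q | φ(97), i.e. q ∈ {2, 3}.
74^48 ≡ 96 (mod 97)  [q = 2: ≢ 1 ✓]
74^32 ≡ 61 (mod 97)  [q = 3: ≢ 1 ✓]
None equal 1, so ord_97(74) = 96: 74 is a primitive root.

Yes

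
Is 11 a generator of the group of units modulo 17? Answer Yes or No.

φ(17) = 17 − 1 = 16 = 2^4.
It suffices to check that the order of 11 is not a proper divisor of 16: compute 11^(16/q) for q ∈ {2}.
11^8 ≡ 16 (mod 17)  [q = 2: ≢ 1 ✓]
All checks pass, so 11 has order 16 and is a primitive root modulo 17.

Yes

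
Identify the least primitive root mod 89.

φ(89) = 89 − 1 = 88 = 2^3 · 11.
Test candidates g = 2, 3, … against the prime factors q ∈ {2, 11} of φ(89): g is a generator iff g^(88/q) ≢ 1 for every such q.
g = 2: 2^44 ≡ 1 — hits 1, so not a primitive root.
g = 3: 3^44 ≡ 88; 3^8 ≡ 64 — none is 1, so 3 is a primitive root.
The smallest primitive root modulo 89 is 3.

3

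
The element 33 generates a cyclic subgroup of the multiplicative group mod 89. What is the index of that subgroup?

1

Since 33 ∈ (Z/89Z)^×, its order divides φ(89) = 89 − 1 = 88 = 2^3 · 11.
Divisors of 88: 1, 2, 4, 8, 11, 22, 44, 88.
Evaluate successive powers at the divisors of 88:
33^1 ≡ 33 (mod 89)
33^2 ≡ 21 (mod 89)
33^4 ≡ 85 (mod 89)
33^8 ≡ 16 (mod 89)
33^11 ≡ 52 (mod 89)
33^22 ≡ 34 (mod 89)
33^44 ≡ 88 (mod 89)
33^88 ≡ 1 (mod 89) ✓
So ord_89(33) = 88, hence |⟨33⟩| = 88.
[(Z/89Z)^× : ⟨33⟩] = 88/88 = 1.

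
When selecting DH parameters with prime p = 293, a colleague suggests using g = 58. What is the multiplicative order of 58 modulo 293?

146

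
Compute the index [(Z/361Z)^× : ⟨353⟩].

6

ord(353) | φ(361) = φ(19^2) = 19·(19−1) = 342 = 2 · 3^2 · 19.
Divisors of 342: 1, 2, 3, 6, 9, 18, 19, 38, 57, 114, 171, 342.
Check 353^d mod 361 for each divisor in increasing order:
353^1 ≡ 353 (mod 361)
353^2 ≡ 64 (mod 361)
353^3 ≡ 210 (mod 361)
353^6 ≡ 58 (mod 361)
353^9 ≡ 267 (mod 361)
353^18 ≡ 172 (mod 361)
353^19 ≡ 68 (mod 361)
353^38 ≡ 292 (mod 361)
353^57 ≡ 1 (mod 361) ✓
Thus |⟨353⟩| = ord(353) = 57.
The index is φ(361) / ord(353) = 342 / 57 = 6.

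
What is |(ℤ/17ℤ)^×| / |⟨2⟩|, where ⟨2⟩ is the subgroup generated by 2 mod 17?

2

The order of 2 must divide φ(17) = 17 − 1 = 16 = 2^4.
Divisors of 16: 1, 2, 4, 8, 16.
Check 2^d mod 17 for each divisor in increasing order:
2^1 ≡ 2
2^2 ≡ 4
2^4 ≡ 16
2^8 ≡ 1
Thus |⟨2⟩| = ord(2) = 8.
Index = |(Z/17Z)^×| / |⟨2⟩| = 16 / 8 = 2.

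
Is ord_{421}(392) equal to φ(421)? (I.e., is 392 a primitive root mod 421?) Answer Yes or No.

φ(421) = 421 − 1 = 420 = 2^2 · 3 · 5 · 7.
392 is a primitive root mod 421 iff 392^(φ(421)/q) ≢ 1 for every prime q | φ(421), i.e. q ∈ {2, 3, 5, 7}.
392^210 ≡ 420 (mod 421)  [q = 2: ≢ 1 ✓]
392^140 ≡ 1 (mod 421)  [q = 3: ≡ 1 ✗]
392^84 ≡ 1 (mod 421)  [q = 5: ≡ 1 ✗]
392^60 ≡ 1 (mod 421)  [q = 7: ≡ 1 ✗]
Since 392^140 ≡ 1, the order of 392 divides 140 < 420, so 392 is not a primitive root.

No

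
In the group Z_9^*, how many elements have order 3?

φ(9) = φ(3^2) = 3·(3−1) = 6 = 2 · 3.
(Z/9Z)^× is cyclic (|G| = 6); a cyclic group of order m has exactly φ(d) elements of each order d | m, and none otherwise.
3 | 6, and φ(3) = 3 − 1 = 2.

2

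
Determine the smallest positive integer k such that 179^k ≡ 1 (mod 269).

268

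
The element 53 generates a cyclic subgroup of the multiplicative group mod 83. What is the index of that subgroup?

By Lagrange's theorem, ord_83(53) divides φ(83) = 83 − 1 = 82 = 2 · 41.
Divisors of 82: 1, 2, 41, 82.
Check 53^d mod 83 for each divisor in increasing order:
53^1 ≡ 53 (mod 83)
53^2 ≡ 70 (mod 83)
53^41 ≡ 82 (mod 83)
53^82 ≡ 1 (mod 83) ✓
The order of 53 is 82, so the subgroup it generates has 82 elements.
Index = |(Z/83Z)^×| / |⟨53⟩| = 82 / 82 = 1.

1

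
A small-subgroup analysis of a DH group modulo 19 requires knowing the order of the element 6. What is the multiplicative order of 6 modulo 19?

9

The order of 6 must divide φ(19) = 19 − 1 = 18 = 2 · 3^2.
Divisors of 18: 1, 2, 3, 6, 9, 18.
Check 6^d mod 19 for each divisor in increasing order:
6^1 ≡ 6 (mod 19)
6^2 ≡ 17 (mod 19)
6^3 ≡ 7 (mod 19)
6^6 ≡ 11 (mod 19)
6^9 ≡ 1 (mod 19) ✓
Hence ord(6) = 9.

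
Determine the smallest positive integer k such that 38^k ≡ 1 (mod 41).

8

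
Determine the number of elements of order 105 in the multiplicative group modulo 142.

0

φ(142) = φ(2)·φ(71) = 1·70 = 70 = 2 · 5 · 7.
Since (Z/142Z)^× is cyclic of order 70, the number of elements of order d is φ(d) when d | 70 and 0 otherwise.
Since 105 ∤ 70, the count is 0.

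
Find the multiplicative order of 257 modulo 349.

ord(257) | φ(349) = 349 − 1 = 348 = 2^2 · 3 · 29.
Divisors of 348: 1, 2, 3, 4, 6, 12, 29, 58, 87, 116, 174, 348.
Check 257^d mod 349 for each divisor in increasing order:
257^1 ≡ 257 (mod 349)
257^2 ≡ 88 (mod 349)
257^3 ≡ 280 (mod 349)
257^4 ≡ 66 (mod 349)
257^6 ≡ 224 (mod 349)
257^12 ≡ 269 (mod 349)
257^29 ≡ 1 (mod 349) ✓
Therefore the multiplicative order of 257 modulo 349 is 29.

29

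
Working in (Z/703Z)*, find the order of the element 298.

36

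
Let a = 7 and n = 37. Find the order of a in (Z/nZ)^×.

9

Since 7 ∈ (Z/37Z)^×, its order divides φ(37) = 37 − 1 = 36 = 2^2 · 3^2.
Divisors of 36: 1, 2, 3, 4, 6, 9, 12, 18, 36.
Check 7^d mod 37 for each divisor in increasing order:
7^1 ≡ 7 (mod 37)
7^2 ≡ 12 (mod 37)
7^3 ≡ 10 (mod 37)
7^4 ≡ 33 (mod 37)
7^6 ≡ 26 (mod 37)
7^9 ≡ 1 (mod 37) ✓
Hence ord(7) = 9.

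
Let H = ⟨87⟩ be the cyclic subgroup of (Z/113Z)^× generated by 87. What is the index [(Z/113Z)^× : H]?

2

ord(87) | φ(113) = 113 − 1 = 112 = 2^4 · 7.
Divisors of 112: 1, 2, 4, 7, 8, 14, 16, 28, 56, 112.
Evaluate successive powers at the divisors of 112:
87^1 ≡ 87 (mod 113)
87^2 ≡ 111 (mod 113)
87^4 ≡ 4 (mod 113)
87^7 ≡ 95 (mod 113)
87^8 ≡ 16 (mod 113)
87^14 ≡ 98 (mod 113)
87^16 ≡ 30 (mod 113)
87^28 ≡ 112 (mod 113)
87^56 ≡ 1 (mod 113) ✓
Thus |⟨87⟩| = ord(87) = 56.
[(Z/113Z)^× : ⟨87⟩] = 112/56 = 2.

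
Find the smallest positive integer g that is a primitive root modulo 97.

5

φ(97) = 97 − 1 = 96 = 2^5 · 3.
g is a primitive root iff g^(96/q) ≢ 1 (mod 97) for each prime q ∈ {2, 3}.
g = 2: 2^48 ≡ 1 — hits 1, so not a primitive root.
g = 3: 3^48 ≡ 1 — hits 1, so not a primitive root.
g = 4: 4^48 ≡ 1 — hits 1, so not a primitive root.
g = 5: 5^48 ≡ 96; 5^32 ≡ 35 — none is 1, so 5 is a primitive root.
So 5 is the smallest generator of (Z/97Z)^×.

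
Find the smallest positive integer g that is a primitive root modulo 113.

φ(113) = 113 − 1 = 112 = 2^4 · 7.
g is a primitive root iff g^(112/q) ≢ 1 (mod 113) for each prime q ∈ {2, 7}.
g = 2: 2^56 ≡ 1 — hits 1, so not a primitive root.
g = 3: 3^56 ≡ 112; 3^16 ≡ 49 — none is 1, so 3 is a primitive root.
So 3 is the smallest generator of (Z/113Z)^×.

3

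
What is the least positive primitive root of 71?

7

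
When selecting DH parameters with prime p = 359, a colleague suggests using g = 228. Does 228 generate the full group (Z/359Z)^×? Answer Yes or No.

φ(359) = 359 − 1 = 358 = 2 · 179.
Test 228^(358/q) mod 359 for each prime factor q of 358:
228^179 ≡ 358 (mod 359)  [q = 2: ≢ 1 ✓]
228^2 ≡ 288 (mod 359)  [q = 179: ≢ 1 ✓]
None equal 1, so ord_359(228) = 358: 228 is a primitive root.

Yes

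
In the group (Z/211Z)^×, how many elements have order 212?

0

φ(211) = 211 − 1 = 210 = 2 · 3 · 5 · 7.
(Z/211Z)^× is cyclic (|G| = 210); a cyclic group of order m has exactly φ(d) elements of each order d | m, and none otherwise.
Since 212 ∤ 210, the count is 0.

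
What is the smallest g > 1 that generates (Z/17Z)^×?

φ(17) = 17 − 1 = 16 = 2^4.
g is a primitive root iff g^(16/q) ≢ 1 (mod 17) for each prime q ∈ {2}.
g = 2: 2^8 ≡ 1 — hits 1, so not a primitive root.
g = 3: 3^8 ≡ 16 — none is 1, so 3 is a primitive root.
The smallest primitive root modulo 17 is 3.

3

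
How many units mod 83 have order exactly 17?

φ(83) = 83 − 1 = 82 = 2 · 41.
(Z/83Z)^× is cyclic (|G| = 82); a cyclic group of order m has exactly φ(d) elements of each order d | m, and none otherwise.
Since 17 ∤ 82, the count is 0.

0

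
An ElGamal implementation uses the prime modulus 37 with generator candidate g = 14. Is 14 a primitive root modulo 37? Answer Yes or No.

No

φ(37) = 37 − 1 = 36 = 2^2 · 3^2.
14 is a primitive root mod 37 iff 14^(φ(37)/q) ≢ 1 for every prime q | φ(37), i.e. q ∈ {2, 3}.
14^18 ≡ 36 (mod 37)  [q = 2: ≢ 1 ✓]
14^12 ≡ 1 (mod 37)  [q = 3: ≡ 1 ✗]
The check at q = 3 fails, so 14 generates a proper subgroup.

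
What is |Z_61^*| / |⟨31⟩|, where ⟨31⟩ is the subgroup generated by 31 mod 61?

1

Since 31 ∈ (Z/61Z)^×, its order divides φ(61) = 61 − 1 = 60 = 2^2 · 3 · 5.
Divisors of 60: 1, 2, 3, 4, 5, 6, 10, 12, 15, 20, 30, 60.
Test each divisor d:
31^1 ≡ 31
31^2 ≡ 46
31^3 ≡ 23
31^4 ≡ 42
31^5 ≡ 21
31^6 ≡ 41
31^10 ≡ 14
31^12 ≡ 34
31^15 ≡ 50
31^20 ≡ 13
31^30 ≡ 60
31^60 ≡ 1
Thus |⟨31⟩| = ord(31) = 60.
Index = |(Z/61Z)^×| / |⟨31⟩| = 60 / 60 = 1.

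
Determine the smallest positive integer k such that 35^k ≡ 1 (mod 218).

27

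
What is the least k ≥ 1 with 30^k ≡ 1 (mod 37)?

18

The order of 30 must divide φ(37) = 37 − 1 = 36 = 2^2 · 3^2.
Divisors of 36: 1, 2, 3, 4, 6, 9, 12, 18, 36.
Test each divisor d:
30^1 ≡ 30 (mod 37)
30^2 ≡ 12 (mod 37)
30^3 ≡ 27 (mod 37)
30^4 ≡ 33 (mod 37)
30^6 ≡ 26 (mod 37)
30^9 ≡ 36 (mod 37)
30^12 ≡ 10 (mod 37)
30^18 ≡ 1 (mod 37) ✓
Hence ord(30) = 18.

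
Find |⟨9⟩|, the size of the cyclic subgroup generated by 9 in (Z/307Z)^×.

17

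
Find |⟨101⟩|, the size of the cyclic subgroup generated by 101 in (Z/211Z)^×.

The order of 101 must divide φ(211) = 211 − 1 = 210 = 2 · 3 · 5 · 7.
Divisors of 210: 1, 2, 3, 5, 6, 7, 10, 14, 15, 21, 30, 35, 42, 70, 105, 210.
Evaluate successive powers at the divisors of 210:
101^1 ≡ 101 (mod 211)
101^2 ≡ 73 (mod 211)
101^3 ≡ 199 (mod 211)
101^5 ≡ 179 (mod 211)
101^6 ≡ 144 (mod 211)
101^7 ≡ 196 (mod 211)
101^10 ≡ 180 (mod 211)
101^14 ≡ 14 (mod 211)
101^15 ≡ 148 (mod 211)
101^21 ≡ 1 (mod 211) ✓
Therefore the multiplicative order of 101 modulo 211 is 21.

21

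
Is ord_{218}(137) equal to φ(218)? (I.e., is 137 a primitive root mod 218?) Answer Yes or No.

No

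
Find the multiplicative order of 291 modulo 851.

396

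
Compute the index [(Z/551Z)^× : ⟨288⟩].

By Lagrange's theorem, ord_551(288) divides φ(551) = φ(19·29) = (19−1)·(29−1) = 18·28 = 504 = 2^3 · 3^2 · 7.
Divisors of 504: 1, 2, 3, 4, 6, 7, 8, 9, 12, 14, 18, 21, 24, 28, 36, 42, 56, 63, 72, 84, 126, 168, 252, 504.
Check 288^d mod 551 for each divisor in increasing order:
288^1 ≡ 288 (mod 551)
288^2 ≡ 294 (mod 551)
288^3 ≡ 369 (mod 551)
288^4 ≡ 480 (mod 551)
288^6 ≡ 64 (mod 551)
288^7 ≡ 249 (mod 551)
288^8 ≡ 82 (mod 551)
288^9 ≡ 474 (mod 551)
288^12 ≡ 239 (mod 551)
288^14 ≡ 289 (mod 551)
288^18 ≡ 419 (mod 551)
288^21 ≡ 331 (mod 551)
288^24 ≡ 368 (mod 551)
288^28 ≡ 320 (mod 551)
288^36 ≡ 343 (mod 551)
288^42 ≡ 463 (mod 551)
288^56 ≡ 465 (mod 551)
288^63 ≡ 75 (mod 551)
288^72 ≡ 286 (mod 551)
288^84 ≡ 30 (mod 551)
288^126 ≡ 115 (mod 551)
288^168 ≡ 349 (mod 551)
288^252 ≡ 1 (mod 551) ✓
Thus |⟨288⟩| = ord(288) = 252.
The index is φ(551) / ord(288) = 504 / 252 = 2.

2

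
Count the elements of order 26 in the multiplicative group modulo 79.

12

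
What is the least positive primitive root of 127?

φ(127) = 127 − 1 = 126 = 2 · 3^2 · 7.
Test candidates g = 2, 3, … against the prime factors q ∈ {2, 3, 7} of φ(127): g is a generator iff g^(126/q) ≢ 1 for every such q.
g = 2: 2^63 ≡ 1 — hits 1, so not a primitive root.
g = 3: 3^63 ≡ 126; 3^42 ≡ 107; 3^18 ≡ 4 — none is 1, so 3 is a primitive root.
Hence the least primitive root of 127 is 3.

3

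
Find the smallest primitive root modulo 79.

3

φ(79) = 79 − 1 = 78 = 2 · 3 · 13.
Test candidates g = 2, 3, … against the prime factors q ∈ {2, 3, 13} of φ(79): g is a generator iff g^(78/q) ≢ 1 for every such q.
g = 2: 2^39 ≡ 1 — hits 1, so not a primitive root.
g = 3: 3^39 ≡ 78; 3^26 ≡ 23; 3^6 ≡ 18 — none is 1, so 3 is a primitive root.
The smallest primitive root modulo 79 is 3.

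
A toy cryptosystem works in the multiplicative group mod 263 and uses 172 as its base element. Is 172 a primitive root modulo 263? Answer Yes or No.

φ(263) = 263 − 1 = 262 = 2 · 131.
An element g generates (Z/263Z)^× iff g^(262/q) ≢ 1 (mod 263) for each prime q ∈ {2, 131}.
172^131 ≡ 1 (mod 263)  [q = 2: ≡ 1 ✗]
172^2 ≡ 128 (mod 263)  [q = 131: ≢ 1 ✓]
Since 172^131 ≡ 1, the order of 172 divides 131 < 262, so 172 is not a primitive root.

No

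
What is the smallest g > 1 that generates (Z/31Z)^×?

3

φ(31) = 31 − 1 = 30 = 2 · 3 · 5.
Test candidates g = 2, 3, … against the prime factors q ∈ {2, 3, 5} of φ(31): g is a generator iff g^(30/q) ≢ 1 for every such q.
g = 2: 2^15 ≡ 1 — hits 1, so not a primitive root.
g = 3: 3^15 ≡ 30; 3^10 ≡ 25; 3^6 ≡ 16 — none is 1, so 3 is a primitive root.
Hence the least primitive root of 31 is 3.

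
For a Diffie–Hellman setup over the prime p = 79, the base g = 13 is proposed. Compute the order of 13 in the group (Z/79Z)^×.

39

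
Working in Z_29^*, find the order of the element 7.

7

By Lagrange's theorem, ord_29(7) divides φ(29) = 29 − 1 = 28 = 2^2 · 7.
Divisors of 28: 1, 2, 4, 7, 14, 28.
Test each divisor d:
7^1 ≡ 7 (mod 29)
7^2 ≡ 20 (mod 29)
7^4 ≡ 23 (mod 29)
7^7 ≡ 1 (mod 29) ✓
Hence ord(7) = 7.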